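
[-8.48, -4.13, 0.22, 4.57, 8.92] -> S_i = -8.48 + 4.35*i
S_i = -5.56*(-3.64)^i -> [-5.56, 20.24, -73.67, 268.15, -976.07]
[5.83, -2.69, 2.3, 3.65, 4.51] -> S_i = Random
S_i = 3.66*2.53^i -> [3.66, 9.26, 23.43, 59.27, 149.96]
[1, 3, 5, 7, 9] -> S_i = 1 + 2*i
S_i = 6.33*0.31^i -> [6.33, 1.96, 0.61, 0.19, 0.06]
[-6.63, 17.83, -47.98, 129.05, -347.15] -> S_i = -6.63*(-2.69)^i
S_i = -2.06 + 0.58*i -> [-2.06, -1.48, -0.9, -0.32, 0.26]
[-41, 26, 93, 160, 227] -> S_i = -41 + 67*i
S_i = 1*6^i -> [1, 6, 36, 216, 1296]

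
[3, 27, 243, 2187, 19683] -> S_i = 3*9^i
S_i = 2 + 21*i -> [2, 23, 44, 65, 86]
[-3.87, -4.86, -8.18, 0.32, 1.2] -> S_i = Random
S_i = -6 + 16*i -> [-6, 10, 26, 42, 58]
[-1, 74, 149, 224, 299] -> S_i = -1 + 75*i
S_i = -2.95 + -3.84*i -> [-2.95, -6.79, -10.63, -14.47, -18.31]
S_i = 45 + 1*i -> [45, 46, 47, 48, 49]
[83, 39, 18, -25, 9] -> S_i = Random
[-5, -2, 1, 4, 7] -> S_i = -5 + 3*i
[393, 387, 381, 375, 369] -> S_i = 393 + -6*i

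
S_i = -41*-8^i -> [-41, 328, -2624, 20992, -167936]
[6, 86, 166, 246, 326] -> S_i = 6 + 80*i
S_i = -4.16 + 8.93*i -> [-4.16, 4.77, 13.7, 22.63, 31.56]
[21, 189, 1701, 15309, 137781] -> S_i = 21*9^i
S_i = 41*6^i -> [41, 246, 1476, 8856, 53136]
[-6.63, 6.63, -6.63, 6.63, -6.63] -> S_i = -6.63*(-1.00)^i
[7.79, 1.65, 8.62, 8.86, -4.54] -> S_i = Random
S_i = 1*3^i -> [1, 3, 9, 27, 81]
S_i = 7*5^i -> [7, 35, 175, 875, 4375]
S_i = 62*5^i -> [62, 310, 1550, 7750, 38750]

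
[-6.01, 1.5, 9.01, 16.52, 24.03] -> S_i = -6.01 + 7.51*i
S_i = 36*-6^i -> [36, -216, 1296, -7776, 46656]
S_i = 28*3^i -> [28, 84, 252, 756, 2268]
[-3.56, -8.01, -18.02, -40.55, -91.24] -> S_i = -3.56*2.25^i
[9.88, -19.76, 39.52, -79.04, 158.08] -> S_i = 9.88*(-2.00)^i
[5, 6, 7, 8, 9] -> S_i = 5 + 1*i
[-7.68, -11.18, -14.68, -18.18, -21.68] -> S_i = -7.68 + -3.50*i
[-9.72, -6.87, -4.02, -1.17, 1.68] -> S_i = -9.72 + 2.85*i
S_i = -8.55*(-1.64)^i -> [-8.55, 14.02, -23.0, 37.71, -61.85]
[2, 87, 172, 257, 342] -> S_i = 2 + 85*i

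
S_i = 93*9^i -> [93, 837, 7533, 67797, 610173]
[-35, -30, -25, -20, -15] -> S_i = -35 + 5*i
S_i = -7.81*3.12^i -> [-7.81, -24.37, -76.03, -237.2, -740.06]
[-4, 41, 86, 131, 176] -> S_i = -4 + 45*i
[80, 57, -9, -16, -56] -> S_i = Random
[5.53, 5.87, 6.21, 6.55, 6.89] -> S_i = 5.53 + 0.34*i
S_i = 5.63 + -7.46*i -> [5.63, -1.83, -9.29, -16.75, -24.21]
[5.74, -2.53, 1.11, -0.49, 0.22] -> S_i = 5.74*(-0.44)^i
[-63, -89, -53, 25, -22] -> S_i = Random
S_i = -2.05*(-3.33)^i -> [-2.05, 6.83, -22.73, 75.7, -252.08]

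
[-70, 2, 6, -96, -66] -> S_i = Random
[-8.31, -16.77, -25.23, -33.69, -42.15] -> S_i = -8.31 + -8.46*i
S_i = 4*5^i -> [4, 20, 100, 500, 2500]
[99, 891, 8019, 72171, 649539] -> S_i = 99*9^i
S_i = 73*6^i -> [73, 438, 2628, 15768, 94608]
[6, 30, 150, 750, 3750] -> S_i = 6*5^i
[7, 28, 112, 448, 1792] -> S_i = 7*4^i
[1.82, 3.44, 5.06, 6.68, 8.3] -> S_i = 1.82 + 1.62*i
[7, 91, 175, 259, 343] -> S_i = 7 + 84*i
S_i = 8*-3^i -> [8, -24, 72, -216, 648]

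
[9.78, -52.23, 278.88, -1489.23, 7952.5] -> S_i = 9.78*(-5.34)^i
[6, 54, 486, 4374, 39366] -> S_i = 6*9^i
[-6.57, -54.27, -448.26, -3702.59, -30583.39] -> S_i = -6.57*8.26^i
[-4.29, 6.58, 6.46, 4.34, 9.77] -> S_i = Random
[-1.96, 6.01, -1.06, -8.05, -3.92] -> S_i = Random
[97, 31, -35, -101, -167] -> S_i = 97 + -66*i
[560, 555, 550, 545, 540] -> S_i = 560 + -5*i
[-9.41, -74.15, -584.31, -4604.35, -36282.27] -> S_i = -9.41*7.88^i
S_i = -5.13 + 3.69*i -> [-5.13, -1.44, 2.25, 5.94, 9.63]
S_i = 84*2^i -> [84, 168, 336, 672, 1344]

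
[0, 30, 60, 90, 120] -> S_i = 0 + 30*i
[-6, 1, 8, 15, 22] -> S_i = -6 + 7*i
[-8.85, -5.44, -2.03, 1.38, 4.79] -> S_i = -8.85 + 3.41*i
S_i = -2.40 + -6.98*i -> [-2.4, -9.38, -16.36, -23.34, -30.32]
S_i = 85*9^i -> [85, 765, 6885, 61965, 557685]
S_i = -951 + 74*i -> [-951, -877, -803, -729, -655]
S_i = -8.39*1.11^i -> [-8.39, -9.31, -10.34, -11.47, -12.74]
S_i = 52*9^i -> [52, 468, 4212, 37908, 341172]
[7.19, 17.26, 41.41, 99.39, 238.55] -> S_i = 7.19*2.40^i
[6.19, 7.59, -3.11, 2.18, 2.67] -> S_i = Random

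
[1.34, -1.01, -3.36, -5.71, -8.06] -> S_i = 1.34 + -2.35*i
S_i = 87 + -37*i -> [87, 50, 13, -24, -61]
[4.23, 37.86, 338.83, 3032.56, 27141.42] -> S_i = 4.23*8.95^i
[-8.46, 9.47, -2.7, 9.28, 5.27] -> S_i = Random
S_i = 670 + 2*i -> [670, 672, 674, 676, 678]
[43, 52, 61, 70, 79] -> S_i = 43 + 9*i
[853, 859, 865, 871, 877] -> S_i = 853 + 6*i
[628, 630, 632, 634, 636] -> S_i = 628 + 2*i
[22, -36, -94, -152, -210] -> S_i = 22 + -58*i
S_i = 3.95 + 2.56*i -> [3.95, 6.51, 9.07, 11.63, 14.19]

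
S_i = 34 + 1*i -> [34, 35, 36, 37, 38]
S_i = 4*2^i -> [4, 8, 16, 32, 64]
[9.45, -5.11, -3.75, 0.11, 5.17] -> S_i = Random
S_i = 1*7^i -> [1, 7, 49, 343, 2401]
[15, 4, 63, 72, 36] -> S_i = Random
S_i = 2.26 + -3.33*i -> [2.26, -1.07, -4.4, -7.73, -11.06]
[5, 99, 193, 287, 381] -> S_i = 5 + 94*i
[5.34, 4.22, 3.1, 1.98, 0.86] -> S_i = 5.34 + -1.12*i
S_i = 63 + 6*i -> [63, 69, 75, 81, 87]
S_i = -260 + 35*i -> [-260, -225, -190, -155, -120]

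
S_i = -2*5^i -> [-2, -10, -50, -250, -1250]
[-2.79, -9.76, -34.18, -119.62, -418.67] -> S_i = -2.79*3.50^i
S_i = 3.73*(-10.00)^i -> [3.73, -37.3, 373.0, -3730.0, 37300.0]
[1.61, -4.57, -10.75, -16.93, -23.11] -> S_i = 1.61 + -6.18*i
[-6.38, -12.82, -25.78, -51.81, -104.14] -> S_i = -6.38*2.01^i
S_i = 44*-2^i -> [44, -88, 176, -352, 704]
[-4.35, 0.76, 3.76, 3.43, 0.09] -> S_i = Random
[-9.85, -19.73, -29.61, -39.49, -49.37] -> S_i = -9.85 + -9.88*i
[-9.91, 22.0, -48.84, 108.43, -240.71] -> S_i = -9.91*(-2.22)^i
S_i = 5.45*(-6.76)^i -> [5.45, -36.84, 249.05, -1683.59, 11381.08]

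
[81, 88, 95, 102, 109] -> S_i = 81 + 7*i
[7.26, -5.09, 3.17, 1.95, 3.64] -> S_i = Random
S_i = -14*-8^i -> [-14, 112, -896, 7168, -57344]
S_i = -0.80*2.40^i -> [-0.8, -1.92, -4.61, -11.06, -26.54]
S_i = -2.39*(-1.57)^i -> [-2.39, 3.75, -5.89, 9.25, -14.52]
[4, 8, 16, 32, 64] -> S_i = 4*2^i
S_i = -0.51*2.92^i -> [-0.51, -1.49, -4.35, -12.7, -37.08]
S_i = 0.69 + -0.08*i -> [0.69, 0.61, 0.53, 0.45, 0.37]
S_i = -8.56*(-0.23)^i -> [-8.56, 1.97, -0.45, 0.1, -0.02]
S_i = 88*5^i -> [88, 440, 2200, 11000, 55000]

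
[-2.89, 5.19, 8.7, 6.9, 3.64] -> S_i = Random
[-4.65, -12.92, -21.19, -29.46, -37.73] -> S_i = -4.65 + -8.27*i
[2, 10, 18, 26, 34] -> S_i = 2 + 8*i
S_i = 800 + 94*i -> [800, 894, 988, 1082, 1176]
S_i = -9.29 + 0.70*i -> [-9.29, -8.59, -7.89, -7.19, -6.49]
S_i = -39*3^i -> [-39, -117, -351, -1053, -3159]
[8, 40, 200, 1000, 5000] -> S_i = 8*5^i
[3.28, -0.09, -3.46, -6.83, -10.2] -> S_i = 3.28 + -3.37*i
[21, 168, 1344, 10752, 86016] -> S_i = 21*8^i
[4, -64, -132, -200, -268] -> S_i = 4 + -68*i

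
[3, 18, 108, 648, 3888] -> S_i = 3*6^i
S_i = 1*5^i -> [1, 5, 25, 125, 625]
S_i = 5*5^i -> [5, 25, 125, 625, 3125]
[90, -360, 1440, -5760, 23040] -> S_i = 90*-4^i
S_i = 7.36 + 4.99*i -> [7.36, 12.35, 17.34, 22.33, 27.32]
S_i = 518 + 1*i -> [518, 519, 520, 521, 522]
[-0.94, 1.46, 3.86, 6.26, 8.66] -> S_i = -0.94 + 2.40*i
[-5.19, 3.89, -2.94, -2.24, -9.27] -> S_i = Random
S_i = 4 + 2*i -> [4, 6, 8, 10, 12]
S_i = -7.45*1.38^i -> [-7.45, -10.28, -14.19, -19.58, -27.02]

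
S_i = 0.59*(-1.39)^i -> [0.59, -0.82, 1.14, -1.58, 2.2]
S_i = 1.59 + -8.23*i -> [1.59, -6.64, -14.87, -23.1, -31.33]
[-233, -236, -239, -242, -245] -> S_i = -233 + -3*i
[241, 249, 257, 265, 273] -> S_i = 241 + 8*i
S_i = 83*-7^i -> [83, -581, 4067, -28469, 199283]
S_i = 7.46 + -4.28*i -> [7.46, 3.18, -1.1, -5.38, -9.66]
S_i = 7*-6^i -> [7, -42, 252, -1512, 9072]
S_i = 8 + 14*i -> [8, 22, 36, 50, 64]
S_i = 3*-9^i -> [3, -27, 243, -2187, 19683]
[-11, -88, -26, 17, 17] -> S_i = Random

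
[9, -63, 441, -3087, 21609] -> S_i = 9*-7^i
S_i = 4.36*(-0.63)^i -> [4.36, -2.75, 1.73, -1.09, 0.69]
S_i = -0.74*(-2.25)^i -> [-0.74, 1.66, -3.75, 8.43, -18.97]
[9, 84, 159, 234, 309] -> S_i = 9 + 75*i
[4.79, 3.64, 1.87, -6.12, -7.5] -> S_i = Random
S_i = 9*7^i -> [9, 63, 441, 3087, 21609]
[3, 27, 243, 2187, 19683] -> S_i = 3*9^i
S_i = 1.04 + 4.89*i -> [1.04, 5.93, 10.82, 15.71, 20.6]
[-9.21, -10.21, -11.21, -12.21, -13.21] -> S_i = -9.21 + -1.00*i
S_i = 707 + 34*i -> [707, 741, 775, 809, 843]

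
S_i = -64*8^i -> [-64, -512, -4096, -32768, -262144]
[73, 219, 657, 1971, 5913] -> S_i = 73*3^i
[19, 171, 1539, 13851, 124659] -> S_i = 19*9^i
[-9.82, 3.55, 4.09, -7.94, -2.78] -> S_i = Random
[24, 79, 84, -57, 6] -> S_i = Random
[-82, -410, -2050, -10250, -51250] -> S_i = -82*5^i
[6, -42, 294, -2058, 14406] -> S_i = 6*-7^i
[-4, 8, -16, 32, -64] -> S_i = -4*-2^i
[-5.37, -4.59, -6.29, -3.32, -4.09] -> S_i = Random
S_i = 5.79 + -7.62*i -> [5.79, -1.83, -9.45, -17.07, -24.69]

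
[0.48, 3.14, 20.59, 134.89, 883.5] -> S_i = 0.48*6.55^i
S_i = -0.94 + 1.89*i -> [-0.94, 0.95, 2.84, 4.73, 6.62]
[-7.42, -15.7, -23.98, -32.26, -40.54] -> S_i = -7.42 + -8.28*i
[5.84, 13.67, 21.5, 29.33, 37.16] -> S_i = 5.84 + 7.83*i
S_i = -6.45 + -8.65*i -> [-6.45, -15.1, -23.75, -32.4, -41.05]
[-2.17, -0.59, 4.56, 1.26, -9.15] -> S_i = Random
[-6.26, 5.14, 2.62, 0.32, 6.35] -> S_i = Random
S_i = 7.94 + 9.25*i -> [7.94, 17.19, 26.44, 35.69, 44.94]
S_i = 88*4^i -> [88, 352, 1408, 5632, 22528]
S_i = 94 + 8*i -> [94, 102, 110, 118, 126]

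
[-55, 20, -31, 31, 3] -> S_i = Random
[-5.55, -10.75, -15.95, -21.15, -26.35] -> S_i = -5.55 + -5.20*i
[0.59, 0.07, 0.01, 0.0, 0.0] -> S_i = 0.59*0.12^i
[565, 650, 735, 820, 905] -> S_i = 565 + 85*i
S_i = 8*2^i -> [8, 16, 32, 64, 128]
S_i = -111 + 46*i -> [-111, -65, -19, 27, 73]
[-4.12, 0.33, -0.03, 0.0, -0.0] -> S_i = -4.12*(-0.08)^i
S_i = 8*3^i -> [8, 24, 72, 216, 648]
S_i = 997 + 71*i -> [997, 1068, 1139, 1210, 1281]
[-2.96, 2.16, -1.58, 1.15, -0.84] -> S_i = -2.96*(-0.73)^i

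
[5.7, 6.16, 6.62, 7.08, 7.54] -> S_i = 5.70 + 0.46*i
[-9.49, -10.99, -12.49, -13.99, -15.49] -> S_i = -9.49 + -1.50*i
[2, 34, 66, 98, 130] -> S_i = 2 + 32*i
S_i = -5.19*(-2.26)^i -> [-5.19, 11.73, -26.51, 59.91, -135.39]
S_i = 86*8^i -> [86, 688, 5504, 44032, 352256]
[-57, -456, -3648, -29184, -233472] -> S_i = -57*8^i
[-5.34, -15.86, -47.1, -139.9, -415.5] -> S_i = -5.34*2.97^i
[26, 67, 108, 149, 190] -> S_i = 26 + 41*i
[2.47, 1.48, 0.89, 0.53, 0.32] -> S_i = 2.47*0.60^i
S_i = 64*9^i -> [64, 576, 5184, 46656, 419904]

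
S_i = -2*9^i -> [-2, -18, -162, -1458, -13122]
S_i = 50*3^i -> [50, 150, 450, 1350, 4050]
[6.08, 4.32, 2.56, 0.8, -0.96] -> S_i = 6.08 + -1.76*i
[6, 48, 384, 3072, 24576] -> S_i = 6*8^i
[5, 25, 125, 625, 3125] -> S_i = 5*5^i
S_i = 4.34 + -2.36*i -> [4.34, 1.98, -0.38, -2.74, -5.1]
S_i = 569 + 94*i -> [569, 663, 757, 851, 945]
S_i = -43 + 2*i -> [-43, -41, -39, -37, -35]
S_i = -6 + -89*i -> [-6, -95, -184, -273, -362]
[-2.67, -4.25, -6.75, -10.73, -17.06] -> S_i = -2.67*1.59^i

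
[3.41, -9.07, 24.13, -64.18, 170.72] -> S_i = 3.41*(-2.66)^i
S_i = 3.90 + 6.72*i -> [3.9, 10.62, 17.34, 24.06, 30.78]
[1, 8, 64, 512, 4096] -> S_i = 1*8^i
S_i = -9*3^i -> [-9, -27, -81, -243, -729]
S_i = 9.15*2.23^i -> [9.15, 20.4, 45.5, 101.47, 226.28]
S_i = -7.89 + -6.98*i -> [-7.89, -14.87, -21.85, -28.83, -35.81]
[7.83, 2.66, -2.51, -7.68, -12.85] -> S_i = 7.83 + -5.17*i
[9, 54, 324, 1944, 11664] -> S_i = 9*6^i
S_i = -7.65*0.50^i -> [-7.65, -3.82, -1.91, -0.96, -0.48]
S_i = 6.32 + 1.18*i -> [6.32, 7.5, 8.68, 9.86, 11.04]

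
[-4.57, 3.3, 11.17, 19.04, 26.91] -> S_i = -4.57 + 7.87*i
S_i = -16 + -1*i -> [-16, -17, -18, -19, -20]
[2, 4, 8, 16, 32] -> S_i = 2*2^i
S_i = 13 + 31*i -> [13, 44, 75, 106, 137]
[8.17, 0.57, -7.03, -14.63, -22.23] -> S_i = 8.17 + -7.60*i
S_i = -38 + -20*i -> [-38, -58, -78, -98, -118]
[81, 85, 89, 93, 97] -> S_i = 81 + 4*i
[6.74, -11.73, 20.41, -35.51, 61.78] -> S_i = 6.74*(-1.74)^i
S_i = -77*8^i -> [-77, -616, -4928, -39424, -315392]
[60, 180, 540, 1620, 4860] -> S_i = 60*3^i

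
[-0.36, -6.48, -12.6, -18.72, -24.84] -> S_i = -0.36 + -6.12*i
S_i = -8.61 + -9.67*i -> [-8.61, -18.28, -27.95, -37.62, -47.29]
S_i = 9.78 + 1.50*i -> [9.78, 11.28, 12.78, 14.28, 15.78]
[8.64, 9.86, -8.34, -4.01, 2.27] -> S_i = Random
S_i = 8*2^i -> [8, 16, 32, 64, 128]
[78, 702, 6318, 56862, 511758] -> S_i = 78*9^i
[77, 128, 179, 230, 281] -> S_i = 77 + 51*i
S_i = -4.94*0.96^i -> [-4.94, -4.74, -4.55, -4.37, -4.2]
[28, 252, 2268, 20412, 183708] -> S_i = 28*9^i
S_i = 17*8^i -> [17, 136, 1088, 8704, 69632]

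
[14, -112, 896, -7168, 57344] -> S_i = 14*-8^i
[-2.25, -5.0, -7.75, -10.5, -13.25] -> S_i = -2.25 + -2.75*i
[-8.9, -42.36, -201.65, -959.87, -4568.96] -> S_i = -8.90*4.76^i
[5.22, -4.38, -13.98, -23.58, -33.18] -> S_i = 5.22 + -9.60*i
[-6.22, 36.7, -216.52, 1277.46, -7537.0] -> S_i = -6.22*(-5.90)^i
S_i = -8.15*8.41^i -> [-8.15, -68.54, -576.43, -4847.81, -40770.08]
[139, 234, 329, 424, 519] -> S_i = 139 + 95*i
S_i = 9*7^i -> [9, 63, 441, 3087, 21609]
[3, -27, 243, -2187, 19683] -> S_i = 3*-9^i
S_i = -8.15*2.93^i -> [-8.15, -23.88, -69.97, -205.0, -600.66]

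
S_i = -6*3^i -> [-6, -18, -54, -162, -486]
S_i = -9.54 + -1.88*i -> [-9.54, -11.42, -13.3, -15.18, -17.06]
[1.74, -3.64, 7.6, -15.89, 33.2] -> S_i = 1.74*(-2.09)^i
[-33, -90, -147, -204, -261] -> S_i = -33 + -57*i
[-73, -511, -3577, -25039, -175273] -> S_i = -73*7^i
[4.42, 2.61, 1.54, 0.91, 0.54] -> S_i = 4.42*0.59^i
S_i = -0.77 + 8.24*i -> [-0.77, 7.47, 15.71, 23.95, 32.19]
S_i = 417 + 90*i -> [417, 507, 597, 687, 777]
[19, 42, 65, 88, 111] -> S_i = 19 + 23*i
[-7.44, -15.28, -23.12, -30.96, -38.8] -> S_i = -7.44 + -7.84*i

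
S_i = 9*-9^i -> [9, -81, 729, -6561, 59049]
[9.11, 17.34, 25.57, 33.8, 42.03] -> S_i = 9.11 + 8.23*i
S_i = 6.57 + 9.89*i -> [6.57, 16.46, 26.35, 36.24, 46.13]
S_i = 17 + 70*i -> [17, 87, 157, 227, 297]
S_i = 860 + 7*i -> [860, 867, 874, 881, 888]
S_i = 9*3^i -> [9, 27, 81, 243, 729]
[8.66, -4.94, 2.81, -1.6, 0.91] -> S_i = 8.66*(-0.57)^i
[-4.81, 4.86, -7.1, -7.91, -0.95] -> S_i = Random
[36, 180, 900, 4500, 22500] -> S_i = 36*5^i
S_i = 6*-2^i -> [6, -12, 24, -48, 96]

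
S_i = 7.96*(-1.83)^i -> [7.96, -14.57, 26.66, -48.78, 89.27]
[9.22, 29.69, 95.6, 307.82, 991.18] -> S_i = 9.22*3.22^i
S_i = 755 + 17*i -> [755, 772, 789, 806, 823]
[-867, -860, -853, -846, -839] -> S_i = -867 + 7*i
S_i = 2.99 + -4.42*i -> [2.99, -1.43, -5.85, -10.27, -14.69]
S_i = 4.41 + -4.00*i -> [4.41, 0.41, -3.59, -7.59, -11.59]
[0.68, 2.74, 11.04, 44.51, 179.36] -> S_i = 0.68*4.03^i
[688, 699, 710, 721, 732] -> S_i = 688 + 11*i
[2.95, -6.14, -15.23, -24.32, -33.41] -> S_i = 2.95 + -9.09*i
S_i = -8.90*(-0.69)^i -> [-8.9, 6.14, -4.24, 2.92, -2.02]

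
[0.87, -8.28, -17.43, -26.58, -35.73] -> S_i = 0.87 + -9.15*i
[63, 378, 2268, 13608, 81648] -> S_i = 63*6^i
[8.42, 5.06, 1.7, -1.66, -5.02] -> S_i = 8.42 + -3.36*i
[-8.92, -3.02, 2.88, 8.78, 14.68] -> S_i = -8.92 + 5.90*i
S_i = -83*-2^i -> [-83, 166, -332, 664, -1328]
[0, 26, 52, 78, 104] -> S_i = 0 + 26*i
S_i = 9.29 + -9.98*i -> [9.29, -0.69, -10.67, -20.65, -30.63]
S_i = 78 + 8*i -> [78, 86, 94, 102, 110]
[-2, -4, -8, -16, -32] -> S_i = -2*2^i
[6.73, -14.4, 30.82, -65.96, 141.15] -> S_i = 6.73*(-2.14)^i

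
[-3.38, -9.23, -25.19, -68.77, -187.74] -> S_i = -3.38*2.73^i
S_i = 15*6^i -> [15, 90, 540, 3240, 19440]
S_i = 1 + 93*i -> [1, 94, 187, 280, 373]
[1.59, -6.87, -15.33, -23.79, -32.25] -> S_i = 1.59 + -8.46*i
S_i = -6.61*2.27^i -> [-6.61, -15.0, -34.06, -77.32, -175.51]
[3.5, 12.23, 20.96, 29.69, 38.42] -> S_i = 3.50 + 8.73*i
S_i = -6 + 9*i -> [-6, 3, 12, 21, 30]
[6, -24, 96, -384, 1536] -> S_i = 6*-4^i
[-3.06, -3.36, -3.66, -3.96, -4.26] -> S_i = -3.06 + -0.30*i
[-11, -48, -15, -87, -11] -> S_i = Random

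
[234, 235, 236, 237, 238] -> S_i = 234 + 1*i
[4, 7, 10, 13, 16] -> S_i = 4 + 3*i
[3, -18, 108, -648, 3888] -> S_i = 3*-6^i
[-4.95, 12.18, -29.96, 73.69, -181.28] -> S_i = -4.95*(-2.46)^i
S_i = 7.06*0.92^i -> [7.06, 6.5, 5.98, 5.5, 5.06]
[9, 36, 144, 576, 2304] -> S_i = 9*4^i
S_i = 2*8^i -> [2, 16, 128, 1024, 8192]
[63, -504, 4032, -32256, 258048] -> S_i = 63*-8^i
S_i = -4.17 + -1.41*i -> [-4.17, -5.58, -6.99, -8.4, -9.81]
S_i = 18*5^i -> [18, 90, 450, 2250, 11250]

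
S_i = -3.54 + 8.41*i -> [-3.54, 4.87, 13.28, 21.69, 30.1]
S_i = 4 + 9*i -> [4, 13, 22, 31, 40]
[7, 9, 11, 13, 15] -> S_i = 7 + 2*i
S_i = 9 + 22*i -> [9, 31, 53, 75, 97]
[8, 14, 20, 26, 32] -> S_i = 8 + 6*i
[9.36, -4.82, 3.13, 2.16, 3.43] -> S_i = Random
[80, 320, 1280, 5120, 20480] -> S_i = 80*4^i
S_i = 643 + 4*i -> [643, 647, 651, 655, 659]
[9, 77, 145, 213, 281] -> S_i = 9 + 68*i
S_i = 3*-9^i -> [3, -27, 243, -2187, 19683]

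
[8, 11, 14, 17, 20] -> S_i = 8 + 3*i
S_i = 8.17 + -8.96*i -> [8.17, -0.79, -9.75, -18.71, -27.67]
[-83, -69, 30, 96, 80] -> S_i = Random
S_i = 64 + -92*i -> [64, -28, -120, -212, -304]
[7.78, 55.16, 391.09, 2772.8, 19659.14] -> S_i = 7.78*7.09^i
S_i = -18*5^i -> [-18, -90, -450, -2250, -11250]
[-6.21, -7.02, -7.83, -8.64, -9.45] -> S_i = -6.21 + -0.81*i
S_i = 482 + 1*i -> [482, 483, 484, 485, 486]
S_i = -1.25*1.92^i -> [-1.25, -2.4, -4.61, -8.85, -16.99]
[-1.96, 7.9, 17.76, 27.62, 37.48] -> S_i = -1.96 + 9.86*i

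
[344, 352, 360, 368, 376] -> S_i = 344 + 8*i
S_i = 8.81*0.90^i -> [8.81, 7.93, 7.14, 6.42, 5.78]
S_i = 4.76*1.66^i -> [4.76, 7.9, 13.12, 21.77, 36.14]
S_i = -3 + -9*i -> [-3, -12, -21, -30, -39]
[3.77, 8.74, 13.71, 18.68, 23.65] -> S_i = 3.77 + 4.97*i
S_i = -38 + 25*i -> [-38, -13, 12, 37, 62]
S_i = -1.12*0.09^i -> [-1.12, -0.1, -0.01, -0.0, -0.0]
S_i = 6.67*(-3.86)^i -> [6.67, -25.75, 99.38, -383.61, 1480.73]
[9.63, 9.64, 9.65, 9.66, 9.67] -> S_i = 9.63 + 0.01*i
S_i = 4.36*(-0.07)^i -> [4.36, -0.31, 0.02, -0.0, 0.0]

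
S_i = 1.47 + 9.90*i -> [1.47, 11.37, 21.27, 31.17, 41.07]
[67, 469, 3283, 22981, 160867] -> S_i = 67*7^i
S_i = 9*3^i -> [9, 27, 81, 243, 729]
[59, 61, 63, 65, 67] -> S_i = 59 + 2*i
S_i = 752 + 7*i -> [752, 759, 766, 773, 780]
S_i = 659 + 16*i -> [659, 675, 691, 707, 723]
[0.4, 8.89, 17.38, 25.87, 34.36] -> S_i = 0.40 + 8.49*i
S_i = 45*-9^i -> [45, -405, 3645, -32805, 295245]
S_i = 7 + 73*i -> [7, 80, 153, 226, 299]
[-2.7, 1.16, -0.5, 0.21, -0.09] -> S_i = -2.70*(-0.43)^i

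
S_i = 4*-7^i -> [4, -28, 196, -1372, 9604]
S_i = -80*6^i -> [-80, -480, -2880, -17280, -103680]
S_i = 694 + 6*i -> [694, 700, 706, 712, 718]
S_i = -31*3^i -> [-31, -93, -279, -837, -2511]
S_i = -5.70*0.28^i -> [-5.7, -1.6, -0.45, -0.13, -0.04]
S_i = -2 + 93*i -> [-2, 91, 184, 277, 370]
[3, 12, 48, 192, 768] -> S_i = 3*4^i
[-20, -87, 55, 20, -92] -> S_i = Random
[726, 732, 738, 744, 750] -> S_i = 726 + 6*i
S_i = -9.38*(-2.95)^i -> [-9.38, 27.67, -81.63, 240.81, -710.38]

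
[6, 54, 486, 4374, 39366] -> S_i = 6*9^i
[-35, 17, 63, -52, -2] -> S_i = Random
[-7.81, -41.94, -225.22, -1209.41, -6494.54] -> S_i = -7.81*5.37^i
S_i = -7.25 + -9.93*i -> [-7.25, -17.18, -27.11, -37.04, -46.97]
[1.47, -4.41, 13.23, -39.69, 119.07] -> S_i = 1.47*(-3.00)^i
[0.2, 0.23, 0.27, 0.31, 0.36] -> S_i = 0.20*1.16^i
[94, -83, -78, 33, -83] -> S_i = Random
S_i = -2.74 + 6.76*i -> [-2.74, 4.02, 10.78, 17.54, 24.3]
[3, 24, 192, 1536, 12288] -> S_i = 3*8^i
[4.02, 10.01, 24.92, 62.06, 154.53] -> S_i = 4.02*2.49^i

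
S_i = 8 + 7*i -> [8, 15, 22, 29, 36]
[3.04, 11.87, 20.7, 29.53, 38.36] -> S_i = 3.04 + 8.83*i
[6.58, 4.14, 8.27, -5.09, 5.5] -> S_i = Random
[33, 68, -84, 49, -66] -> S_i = Random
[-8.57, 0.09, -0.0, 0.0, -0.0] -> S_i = -8.57*(-0.01)^i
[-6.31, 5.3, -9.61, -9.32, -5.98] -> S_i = Random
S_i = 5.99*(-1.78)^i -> [5.99, -10.66, 18.98, -33.78, 60.13]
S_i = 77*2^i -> [77, 154, 308, 616, 1232]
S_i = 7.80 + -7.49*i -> [7.8, 0.31, -7.18, -14.67, -22.16]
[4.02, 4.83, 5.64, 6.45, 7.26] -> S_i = 4.02 + 0.81*i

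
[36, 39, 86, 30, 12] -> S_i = Random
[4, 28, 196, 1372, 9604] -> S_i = 4*7^i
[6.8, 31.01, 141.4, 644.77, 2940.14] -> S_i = 6.80*4.56^i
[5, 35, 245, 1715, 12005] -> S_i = 5*7^i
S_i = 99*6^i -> [99, 594, 3564, 21384, 128304]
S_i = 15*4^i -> [15, 60, 240, 960, 3840]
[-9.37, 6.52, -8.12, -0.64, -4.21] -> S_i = Random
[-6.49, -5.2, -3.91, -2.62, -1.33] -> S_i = -6.49 + 1.29*i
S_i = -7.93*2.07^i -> [-7.93, -16.42, -33.98, -70.34, -145.6]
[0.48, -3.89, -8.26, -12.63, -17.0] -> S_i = 0.48 + -4.37*i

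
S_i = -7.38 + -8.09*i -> [-7.38, -15.47, -23.56, -31.65, -39.74]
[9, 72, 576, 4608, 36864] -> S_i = 9*8^i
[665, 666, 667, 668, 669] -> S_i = 665 + 1*i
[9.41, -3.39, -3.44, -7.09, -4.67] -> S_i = Random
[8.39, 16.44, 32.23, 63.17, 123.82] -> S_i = 8.39*1.96^i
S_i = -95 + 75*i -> [-95, -20, 55, 130, 205]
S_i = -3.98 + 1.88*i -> [-3.98, -2.1, -0.22, 1.66, 3.54]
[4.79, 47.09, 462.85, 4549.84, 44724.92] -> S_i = 4.79*9.83^i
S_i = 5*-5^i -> [5, -25, 125, -625, 3125]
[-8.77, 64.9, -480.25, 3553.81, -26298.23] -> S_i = -8.77*(-7.40)^i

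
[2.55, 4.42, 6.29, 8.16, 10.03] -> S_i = 2.55 + 1.87*i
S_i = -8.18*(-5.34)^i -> [-8.18, 43.68, -233.26, 1245.6, -6651.48]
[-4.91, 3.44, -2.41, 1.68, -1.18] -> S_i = -4.91*(-0.70)^i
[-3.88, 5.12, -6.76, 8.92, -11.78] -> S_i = -3.88*(-1.32)^i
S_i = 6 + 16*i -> [6, 22, 38, 54, 70]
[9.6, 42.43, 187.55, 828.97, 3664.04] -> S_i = 9.60*4.42^i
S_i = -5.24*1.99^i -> [-5.24, -10.43, -20.75, -41.29, -82.18]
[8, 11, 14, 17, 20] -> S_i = 8 + 3*i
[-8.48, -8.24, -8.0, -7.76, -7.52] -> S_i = -8.48 + 0.24*i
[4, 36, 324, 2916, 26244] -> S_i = 4*9^i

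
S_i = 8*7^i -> [8, 56, 392, 2744, 19208]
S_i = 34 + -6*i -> [34, 28, 22, 16, 10]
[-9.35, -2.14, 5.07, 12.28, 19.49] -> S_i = -9.35 + 7.21*i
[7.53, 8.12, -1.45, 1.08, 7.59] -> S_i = Random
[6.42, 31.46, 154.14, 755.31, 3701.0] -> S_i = 6.42*4.90^i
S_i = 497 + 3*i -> [497, 500, 503, 506, 509]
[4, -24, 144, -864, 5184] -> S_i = 4*-6^i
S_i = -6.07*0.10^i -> [-6.07, -0.61, -0.06, -0.01, -0.0]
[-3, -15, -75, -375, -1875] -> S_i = -3*5^i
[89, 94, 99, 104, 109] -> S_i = 89 + 5*i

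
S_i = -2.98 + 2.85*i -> [-2.98, -0.13, 2.72, 5.57, 8.42]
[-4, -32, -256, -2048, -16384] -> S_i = -4*8^i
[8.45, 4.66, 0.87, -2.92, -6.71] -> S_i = 8.45 + -3.79*i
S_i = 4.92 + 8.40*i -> [4.92, 13.32, 21.72, 30.12, 38.52]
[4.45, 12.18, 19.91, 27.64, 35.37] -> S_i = 4.45 + 7.73*i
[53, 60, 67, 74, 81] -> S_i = 53 + 7*i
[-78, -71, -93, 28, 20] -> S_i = Random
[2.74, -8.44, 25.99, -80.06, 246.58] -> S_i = 2.74*(-3.08)^i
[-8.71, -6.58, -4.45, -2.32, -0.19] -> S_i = -8.71 + 2.13*i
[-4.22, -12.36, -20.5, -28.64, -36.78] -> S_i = -4.22 + -8.14*i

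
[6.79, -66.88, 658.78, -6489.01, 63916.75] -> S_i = 6.79*(-9.85)^i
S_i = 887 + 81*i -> [887, 968, 1049, 1130, 1211]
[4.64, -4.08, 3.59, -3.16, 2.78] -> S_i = 4.64*(-0.88)^i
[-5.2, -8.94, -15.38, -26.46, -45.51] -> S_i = -5.20*1.72^i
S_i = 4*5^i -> [4, 20, 100, 500, 2500]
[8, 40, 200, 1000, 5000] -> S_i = 8*5^i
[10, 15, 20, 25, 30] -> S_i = 10 + 5*i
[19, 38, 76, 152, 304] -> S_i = 19*2^i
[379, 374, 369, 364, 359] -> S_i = 379 + -5*i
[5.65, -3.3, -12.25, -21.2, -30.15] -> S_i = 5.65 + -8.95*i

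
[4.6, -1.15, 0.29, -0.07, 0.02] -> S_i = 4.60*(-0.25)^i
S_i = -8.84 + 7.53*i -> [-8.84, -1.31, 6.22, 13.75, 21.28]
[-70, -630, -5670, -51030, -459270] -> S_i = -70*9^i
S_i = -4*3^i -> [-4, -12, -36, -108, -324]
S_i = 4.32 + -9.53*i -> [4.32, -5.21, -14.74, -24.27, -33.8]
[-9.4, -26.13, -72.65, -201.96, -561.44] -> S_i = -9.40*2.78^i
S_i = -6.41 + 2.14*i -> [-6.41, -4.27, -2.13, 0.01, 2.15]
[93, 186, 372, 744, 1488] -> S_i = 93*2^i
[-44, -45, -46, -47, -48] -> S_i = -44 + -1*i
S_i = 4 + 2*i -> [4, 6, 8, 10, 12]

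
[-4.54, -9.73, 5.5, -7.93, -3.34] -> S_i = Random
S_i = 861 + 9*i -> [861, 870, 879, 888, 897]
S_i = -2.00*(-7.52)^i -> [-2.0, 15.04, -113.1, 850.52, -6395.9]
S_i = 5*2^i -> [5, 10, 20, 40, 80]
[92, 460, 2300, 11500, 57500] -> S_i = 92*5^i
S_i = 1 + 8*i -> [1, 9, 17, 25, 33]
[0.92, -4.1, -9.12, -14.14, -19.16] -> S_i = 0.92 + -5.02*i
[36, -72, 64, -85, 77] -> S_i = Random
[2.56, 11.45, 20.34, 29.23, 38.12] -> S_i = 2.56 + 8.89*i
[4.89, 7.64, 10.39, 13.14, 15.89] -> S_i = 4.89 + 2.75*i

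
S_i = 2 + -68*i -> [2, -66, -134, -202, -270]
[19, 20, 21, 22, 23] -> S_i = 19 + 1*i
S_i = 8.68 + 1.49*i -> [8.68, 10.17, 11.66, 13.15, 14.64]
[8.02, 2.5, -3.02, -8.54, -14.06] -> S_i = 8.02 + -5.52*i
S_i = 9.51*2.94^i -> [9.51, 27.96, 82.2, 241.67, 710.51]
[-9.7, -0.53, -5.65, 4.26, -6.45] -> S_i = Random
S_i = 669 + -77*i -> [669, 592, 515, 438, 361]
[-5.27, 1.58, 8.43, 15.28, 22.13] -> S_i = -5.27 + 6.85*i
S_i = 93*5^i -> [93, 465, 2325, 11625, 58125]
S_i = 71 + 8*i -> [71, 79, 87, 95, 103]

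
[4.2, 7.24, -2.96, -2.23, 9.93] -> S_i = Random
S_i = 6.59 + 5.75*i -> [6.59, 12.34, 18.09, 23.84, 29.59]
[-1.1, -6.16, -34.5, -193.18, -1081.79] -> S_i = -1.10*5.60^i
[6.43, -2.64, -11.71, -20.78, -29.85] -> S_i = 6.43 + -9.07*i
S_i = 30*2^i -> [30, 60, 120, 240, 480]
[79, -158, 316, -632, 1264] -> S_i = 79*-2^i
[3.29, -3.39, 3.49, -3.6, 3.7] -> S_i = 3.29*(-1.03)^i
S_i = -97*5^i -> [-97, -485, -2425, -12125, -60625]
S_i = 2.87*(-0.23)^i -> [2.87, -0.66, 0.15, -0.03, 0.01]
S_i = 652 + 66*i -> [652, 718, 784, 850, 916]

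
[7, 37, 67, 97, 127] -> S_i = 7 + 30*i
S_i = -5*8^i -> [-5, -40, -320, -2560, -20480]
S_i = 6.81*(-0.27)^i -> [6.81, -1.84, 0.5, -0.13, 0.04]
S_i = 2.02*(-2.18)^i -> [2.02, -4.4, 9.6, -20.93, 45.62]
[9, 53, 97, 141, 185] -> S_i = 9 + 44*i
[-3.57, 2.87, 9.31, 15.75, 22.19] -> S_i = -3.57 + 6.44*i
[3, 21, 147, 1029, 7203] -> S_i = 3*7^i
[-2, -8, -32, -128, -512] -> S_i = -2*4^i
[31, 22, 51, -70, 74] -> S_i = Random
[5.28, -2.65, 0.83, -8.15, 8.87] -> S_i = Random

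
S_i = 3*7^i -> [3, 21, 147, 1029, 7203]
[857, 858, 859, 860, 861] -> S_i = 857 + 1*i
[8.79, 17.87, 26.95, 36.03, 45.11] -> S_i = 8.79 + 9.08*i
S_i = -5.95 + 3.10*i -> [-5.95, -2.85, 0.25, 3.35, 6.45]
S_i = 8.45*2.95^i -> [8.45, 24.93, 73.54, 216.93, 639.95]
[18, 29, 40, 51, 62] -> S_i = 18 + 11*i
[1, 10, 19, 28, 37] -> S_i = 1 + 9*i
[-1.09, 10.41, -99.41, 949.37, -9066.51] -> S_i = -1.09*(-9.55)^i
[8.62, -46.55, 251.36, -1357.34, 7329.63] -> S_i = 8.62*(-5.40)^i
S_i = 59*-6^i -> [59, -354, 2124, -12744, 76464]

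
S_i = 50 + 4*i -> [50, 54, 58, 62, 66]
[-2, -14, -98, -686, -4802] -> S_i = -2*7^i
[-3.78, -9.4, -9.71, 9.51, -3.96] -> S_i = Random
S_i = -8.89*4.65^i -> [-8.89, -41.34, -192.22, -893.84, -4156.36]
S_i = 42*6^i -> [42, 252, 1512, 9072, 54432]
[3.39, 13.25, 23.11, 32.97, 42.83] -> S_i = 3.39 + 9.86*i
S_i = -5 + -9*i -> [-5, -14, -23, -32, -41]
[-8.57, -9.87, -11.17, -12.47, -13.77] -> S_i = -8.57 + -1.30*i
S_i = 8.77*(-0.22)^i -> [8.77, -1.93, 0.42, -0.09, 0.02]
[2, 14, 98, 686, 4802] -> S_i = 2*7^i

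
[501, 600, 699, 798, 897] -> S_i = 501 + 99*i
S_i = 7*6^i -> [7, 42, 252, 1512, 9072]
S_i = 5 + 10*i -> [5, 15, 25, 35, 45]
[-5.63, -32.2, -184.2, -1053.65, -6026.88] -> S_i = -5.63*5.72^i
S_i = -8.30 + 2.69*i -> [-8.3, -5.61, -2.92, -0.23, 2.46]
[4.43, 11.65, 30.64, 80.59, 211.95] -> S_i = 4.43*2.63^i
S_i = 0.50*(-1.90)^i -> [0.5, -0.95, 1.8, -3.43, 6.52]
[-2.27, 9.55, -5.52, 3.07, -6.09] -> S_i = Random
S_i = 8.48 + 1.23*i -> [8.48, 9.71, 10.94, 12.17, 13.4]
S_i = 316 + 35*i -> [316, 351, 386, 421, 456]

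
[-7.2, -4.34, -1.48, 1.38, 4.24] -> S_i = -7.20 + 2.86*i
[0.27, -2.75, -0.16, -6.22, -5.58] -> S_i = Random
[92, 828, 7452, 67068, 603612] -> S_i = 92*9^i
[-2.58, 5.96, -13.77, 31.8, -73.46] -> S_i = -2.58*(-2.31)^i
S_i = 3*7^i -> [3, 21, 147, 1029, 7203]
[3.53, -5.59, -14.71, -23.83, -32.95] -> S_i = 3.53 + -9.12*i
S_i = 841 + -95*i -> [841, 746, 651, 556, 461]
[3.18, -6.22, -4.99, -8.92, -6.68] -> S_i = Random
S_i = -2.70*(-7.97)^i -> [-2.7, 21.52, -171.51, 1366.91, -10894.24]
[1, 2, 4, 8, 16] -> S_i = 1*2^i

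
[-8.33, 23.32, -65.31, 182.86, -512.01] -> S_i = -8.33*(-2.80)^i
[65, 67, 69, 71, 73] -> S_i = 65 + 2*i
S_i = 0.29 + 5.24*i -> [0.29, 5.53, 10.77, 16.01, 21.25]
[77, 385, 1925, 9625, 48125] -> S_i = 77*5^i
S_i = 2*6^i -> [2, 12, 72, 432, 2592]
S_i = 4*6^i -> [4, 24, 144, 864, 5184]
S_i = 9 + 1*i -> [9, 10, 11, 12, 13]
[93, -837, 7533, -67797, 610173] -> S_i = 93*-9^i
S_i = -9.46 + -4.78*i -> [-9.46, -14.24, -19.02, -23.8, -28.58]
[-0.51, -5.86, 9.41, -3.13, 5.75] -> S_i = Random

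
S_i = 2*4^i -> [2, 8, 32, 128, 512]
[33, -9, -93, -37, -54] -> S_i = Random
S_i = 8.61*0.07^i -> [8.61, 0.6, 0.04, 0.0, 0.0]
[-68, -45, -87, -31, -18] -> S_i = Random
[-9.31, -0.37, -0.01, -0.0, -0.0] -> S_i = -9.31*0.04^i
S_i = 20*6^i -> [20, 120, 720, 4320, 25920]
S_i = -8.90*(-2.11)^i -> [-8.9, 18.78, -39.62, 83.61, -176.41]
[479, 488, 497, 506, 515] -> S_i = 479 + 9*i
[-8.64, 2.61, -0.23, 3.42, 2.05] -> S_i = Random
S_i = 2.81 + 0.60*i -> [2.81, 3.41, 4.01, 4.61, 5.21]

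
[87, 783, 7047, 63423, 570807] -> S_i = 87*9^i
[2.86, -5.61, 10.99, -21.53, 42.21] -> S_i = 2.86*(-1.96)^i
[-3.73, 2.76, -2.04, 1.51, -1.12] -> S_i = -3.73*(-0.74)^i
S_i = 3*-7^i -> [3, -21, 147, -1029, 7203]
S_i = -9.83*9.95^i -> [-9.83, -97.81, -973.19, -9683.29, -96348.7]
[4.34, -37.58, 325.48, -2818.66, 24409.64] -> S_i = 4.34*(-8.66)^i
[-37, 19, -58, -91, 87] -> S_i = Random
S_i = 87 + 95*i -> [87, 182, 277, 372, 467]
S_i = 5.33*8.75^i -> [5.33, 46.64, 408.08, 3570.68, 31243.48]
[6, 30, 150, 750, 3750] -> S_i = 6*5^i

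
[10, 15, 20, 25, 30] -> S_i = 10 + 5*i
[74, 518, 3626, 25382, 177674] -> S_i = 74*7^i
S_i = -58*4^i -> [-58, -232, -928, -3712, -14848]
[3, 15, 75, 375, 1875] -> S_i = 3*5^i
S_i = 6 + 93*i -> [6, 99, 192, 285, 378]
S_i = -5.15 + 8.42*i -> [-5.15, 3.27, 11.69, 20.11, 28.53]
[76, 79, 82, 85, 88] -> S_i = 76 + 3*i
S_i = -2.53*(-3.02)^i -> [-2.53, 7.64, -23.07, 69.69, -210.45]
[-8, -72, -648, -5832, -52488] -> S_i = -8*9^i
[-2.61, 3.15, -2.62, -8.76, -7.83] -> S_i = Random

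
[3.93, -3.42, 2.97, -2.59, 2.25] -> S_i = 3.93*(-0.87)^i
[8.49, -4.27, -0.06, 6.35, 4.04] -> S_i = Random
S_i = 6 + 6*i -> [6, 12, 18, 24, 30]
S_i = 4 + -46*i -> [4, -42, -88, -134, -180]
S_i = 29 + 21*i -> [29, 50, 71, 92, 113]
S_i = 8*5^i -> [8, 40, 200, 1000, 5000]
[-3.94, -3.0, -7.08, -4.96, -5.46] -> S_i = Random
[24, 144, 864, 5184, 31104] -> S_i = 24*6^i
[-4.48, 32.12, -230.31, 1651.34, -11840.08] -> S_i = -4.48*(-7.17)^i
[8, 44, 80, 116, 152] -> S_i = 8 + 36*i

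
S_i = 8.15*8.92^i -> [8.15, 72.7, 648.47, 5784.32, 51596.12]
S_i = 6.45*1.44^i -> [6.45, 9.29, 13.37, 19.26, 27.73]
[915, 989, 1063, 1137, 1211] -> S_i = 915 + 74*i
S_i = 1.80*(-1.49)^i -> [1.8, -2.68, 4.0, -5.95, 8.87]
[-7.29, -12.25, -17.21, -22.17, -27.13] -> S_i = -7.29 + -4.96*i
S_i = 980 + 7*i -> [980, 987, 994, 1001, 1008]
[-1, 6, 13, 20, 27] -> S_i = -1 + 7*i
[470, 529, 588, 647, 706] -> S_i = 470 + 59*i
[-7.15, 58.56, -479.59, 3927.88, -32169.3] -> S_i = -7.15*(-8.19)^i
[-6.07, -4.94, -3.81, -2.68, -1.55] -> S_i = -6.07 + 1.13*i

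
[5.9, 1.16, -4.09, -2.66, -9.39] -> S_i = Random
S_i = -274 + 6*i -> [-274, -268, -262, -256, -250]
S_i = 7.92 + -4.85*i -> [7.92, 3.07, -1.78, -6.63, -11.48]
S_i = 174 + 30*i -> [174, 204, 234, 264, 294]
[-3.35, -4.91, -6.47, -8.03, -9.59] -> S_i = -3.35 + -1.56*i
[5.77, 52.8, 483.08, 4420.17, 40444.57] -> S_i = 5.77*9.15^i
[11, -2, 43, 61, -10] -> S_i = Random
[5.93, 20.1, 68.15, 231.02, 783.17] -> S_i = 5.93*3.39^i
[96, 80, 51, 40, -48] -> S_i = Random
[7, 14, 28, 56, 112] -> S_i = 7*2^i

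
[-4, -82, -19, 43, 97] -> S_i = Random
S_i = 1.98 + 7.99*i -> [1.98, 9.97, 17.96, 25.95, 33.94]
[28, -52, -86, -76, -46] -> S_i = Random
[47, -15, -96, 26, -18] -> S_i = Random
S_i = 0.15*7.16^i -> [0.15, 1.07, 7.69, 55.06, 394.22]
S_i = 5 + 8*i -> [5, 13, 21, 29, 37]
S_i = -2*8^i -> [-2, -16, -128, -1024, -8192]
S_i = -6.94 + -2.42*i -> [-6.94, -9.36, -11.78, -14.2, -16.62]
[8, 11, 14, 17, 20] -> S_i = 8 + 3*i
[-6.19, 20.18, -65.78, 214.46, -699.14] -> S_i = -6.19*(-3.26)^i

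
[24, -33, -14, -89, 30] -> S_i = Random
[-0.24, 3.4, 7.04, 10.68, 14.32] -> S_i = -0.24 + 3.64*i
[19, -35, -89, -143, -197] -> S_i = 19 + -54*i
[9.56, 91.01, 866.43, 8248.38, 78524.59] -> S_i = 9.56*9.52^i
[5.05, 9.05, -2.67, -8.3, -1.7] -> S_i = Random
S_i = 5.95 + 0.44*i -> [5.95, 6.39, 6.83, 7.27, 7.71]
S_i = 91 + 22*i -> [91, 113, 135, 157, 179]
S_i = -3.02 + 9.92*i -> [-3.02, 6.9, 16.82, 26.74, 36.66]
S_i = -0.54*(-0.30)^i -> [-0.54, 0.16, -0.05, 0.01, -0.0]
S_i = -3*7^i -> [-3, -21, -147, -1029, -7203]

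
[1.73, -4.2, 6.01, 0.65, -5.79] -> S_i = Random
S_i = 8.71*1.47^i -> [8.71, 12.8, 18.82, 27.67, 40.67]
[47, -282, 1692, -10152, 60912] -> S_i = 47*-6^i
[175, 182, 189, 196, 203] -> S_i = 175 + 7*i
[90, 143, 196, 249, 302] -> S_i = 90 + 53*i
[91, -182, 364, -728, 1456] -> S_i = 91*-2^i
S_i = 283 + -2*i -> [283, 281, 279, 277, 275]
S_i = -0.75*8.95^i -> [-0.75, -6.71, -60.08, -537.69, -4812.31]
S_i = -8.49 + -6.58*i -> [-8.49, -15.07, -21.65, -28.23, -34.81]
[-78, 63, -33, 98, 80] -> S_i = Random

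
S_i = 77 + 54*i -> [77, 131, 185, 239, 293]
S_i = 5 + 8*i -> [5, 13, 21, 29, 37]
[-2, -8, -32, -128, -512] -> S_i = -2*4^i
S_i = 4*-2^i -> [4, -8, 16, -32, 64]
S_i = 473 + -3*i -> [473, 470, 467, 464, 461]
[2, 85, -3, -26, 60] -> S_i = Random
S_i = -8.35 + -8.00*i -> [-8.35, -16.35, -24.35, -32.35, -40.35]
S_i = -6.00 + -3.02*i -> [-6.0, -9.02, -12.04, -15.06, -18.08]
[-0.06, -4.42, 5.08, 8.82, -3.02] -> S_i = Random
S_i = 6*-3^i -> [6, -18, 54, -162, 486]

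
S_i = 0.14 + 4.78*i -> [0.14, 4.92, 9.7, 14.48, 19.26]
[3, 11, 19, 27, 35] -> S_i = 3 + 8*i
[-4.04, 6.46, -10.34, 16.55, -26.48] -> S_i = -4.04*(-1.60)^i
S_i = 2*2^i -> [2, 4, 8, 16, 32]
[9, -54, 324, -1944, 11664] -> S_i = 9*-6^i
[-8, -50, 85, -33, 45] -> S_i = Random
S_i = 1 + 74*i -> [1, 75, 149, 223, 297]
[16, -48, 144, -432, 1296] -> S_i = 16*-3^i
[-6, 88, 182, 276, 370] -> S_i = -6 + 94*i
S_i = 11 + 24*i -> [11, 35, 59, 83, 107]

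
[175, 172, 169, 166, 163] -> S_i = 175 + -3*i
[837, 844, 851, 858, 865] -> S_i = 837 + 7*i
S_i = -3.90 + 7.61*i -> [-3.9, 3.71, 11.32, 18.93, 26.54]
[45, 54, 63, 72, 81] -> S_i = 45 + 9*i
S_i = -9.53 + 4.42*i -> [-9.53, -5.11, -0.69, 3.73, 8.15]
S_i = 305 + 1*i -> [305, 306, 307, 308, 309]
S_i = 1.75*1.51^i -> [1.75, 2.64, 3.99, 6.03, 9.1]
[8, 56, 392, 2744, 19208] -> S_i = 8*7^i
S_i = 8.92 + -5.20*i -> [8.92, 3.72, -1.48, -6.68, -11.88]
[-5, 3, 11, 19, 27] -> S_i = -5 + 8*i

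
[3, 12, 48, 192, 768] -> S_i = 3*4^i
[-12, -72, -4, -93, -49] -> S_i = Random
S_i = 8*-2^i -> [8, -16, 32, -64, 128]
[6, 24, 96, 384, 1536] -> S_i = 6*4^i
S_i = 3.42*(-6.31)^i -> [3.42, -21.58, 136.17, -859.24, 5421.8]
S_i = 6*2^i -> [6, 12, 24, 48, 96]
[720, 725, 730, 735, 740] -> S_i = 720 + 5*i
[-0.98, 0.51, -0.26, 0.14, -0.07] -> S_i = -0.98*(-0.52)^i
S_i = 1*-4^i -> [1, -4, 16, -64, 256]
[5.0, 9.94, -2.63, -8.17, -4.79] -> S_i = Random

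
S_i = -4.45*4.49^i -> [-4.45, -19.98, -89.71, -402.81, -1808.61]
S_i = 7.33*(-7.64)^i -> [7.33, -56.0, 427.85, -3268.77, 24973.38]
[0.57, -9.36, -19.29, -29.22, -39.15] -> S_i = 0.57 + -9.93*i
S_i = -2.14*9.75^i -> [-2.14, -20.86, -203.43, -1983.48, -19338.92]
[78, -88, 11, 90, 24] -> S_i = Random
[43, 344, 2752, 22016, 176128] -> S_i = 43*8^i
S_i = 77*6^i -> [77, 462, 2772, 16632, 99792]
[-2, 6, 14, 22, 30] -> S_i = -2 + 8*i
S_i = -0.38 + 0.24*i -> [-0.38, -0.14, 0.1, 0.34, 0.58]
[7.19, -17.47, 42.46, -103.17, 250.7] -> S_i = 7.19*(-2.43)^i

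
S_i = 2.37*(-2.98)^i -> [2.37, -7.06, 21.05, -62.72, 186.9]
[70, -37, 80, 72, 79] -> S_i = Random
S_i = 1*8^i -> [1, 8, 64, 512, 4096]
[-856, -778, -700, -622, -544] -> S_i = -856 + 78*i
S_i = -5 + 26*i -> [-5, 21, 47, 73, 99]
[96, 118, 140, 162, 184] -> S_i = 96 + 22*i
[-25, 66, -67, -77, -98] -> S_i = Random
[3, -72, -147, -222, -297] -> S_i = 3 + -75*i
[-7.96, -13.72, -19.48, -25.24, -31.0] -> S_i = -7.96 + -5.76*i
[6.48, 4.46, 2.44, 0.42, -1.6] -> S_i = 6.48 + -2.02*i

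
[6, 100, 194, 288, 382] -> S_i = 6 + 94*i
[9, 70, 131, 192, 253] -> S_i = 9 + 61*i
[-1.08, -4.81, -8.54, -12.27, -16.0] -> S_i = -1.08 + -3.73*i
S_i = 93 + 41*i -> [93, 134, 175, 216, 257]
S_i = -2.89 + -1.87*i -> [-2.89, -4.76, -6.63, -8.5, -10.37]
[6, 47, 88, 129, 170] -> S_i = 6 + 41*i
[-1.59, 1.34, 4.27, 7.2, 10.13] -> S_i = -1.59 + 2.93*i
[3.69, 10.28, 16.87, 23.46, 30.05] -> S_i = 3.69 + 6.59*i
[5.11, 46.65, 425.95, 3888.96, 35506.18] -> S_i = 5.11*9.13^i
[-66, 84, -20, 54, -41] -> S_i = Random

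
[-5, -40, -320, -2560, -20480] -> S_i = -5*8^i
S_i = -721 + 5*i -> [-721, -716, -711, -706, -701]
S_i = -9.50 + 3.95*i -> [-9.5, -5.55, -1.6, 2.35, 6.3]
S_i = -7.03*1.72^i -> [-7.03, -12.09, -20.8, -35.77, -61.53]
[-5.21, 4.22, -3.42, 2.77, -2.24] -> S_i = -5.21*(-0.81)^i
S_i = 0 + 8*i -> [0, 8, 16, 24, 32]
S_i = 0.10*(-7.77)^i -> [0.1, -0.78, 6.04, -46.91, 364.49]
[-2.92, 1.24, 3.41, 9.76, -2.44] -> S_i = Random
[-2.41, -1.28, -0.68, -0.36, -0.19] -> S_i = -2.41*0.53^i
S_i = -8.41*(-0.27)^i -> [-8.41, 2.27, -0.61, 0.17, -0.04]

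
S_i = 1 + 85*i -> [1, 86, 171, 256, 341]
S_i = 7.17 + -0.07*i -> [7.17, 7.1, 7.03, 6.96, 6.89]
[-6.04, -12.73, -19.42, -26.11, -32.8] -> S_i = -6.04 + -6.69*i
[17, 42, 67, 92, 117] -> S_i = 17 + 25*i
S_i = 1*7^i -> [1, 7, 49, 343, 2401]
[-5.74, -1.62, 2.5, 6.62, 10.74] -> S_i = -5.74 + 4.12*i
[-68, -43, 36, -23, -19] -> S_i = Random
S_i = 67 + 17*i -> [67, 84, 101, 118, 135]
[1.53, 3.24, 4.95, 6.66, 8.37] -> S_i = 1.53 + 1.71*i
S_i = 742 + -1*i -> [742, 741, 740, 739, 738]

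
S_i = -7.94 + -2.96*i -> [-7.94, -10.9, -13.86, -16.82, -19.78]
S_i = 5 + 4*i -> [5, 9, 13, 17, 21]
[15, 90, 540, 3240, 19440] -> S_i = 15*6^i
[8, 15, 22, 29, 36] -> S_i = 8 + 7*i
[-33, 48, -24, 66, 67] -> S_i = Random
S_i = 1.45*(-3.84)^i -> [1.45, -5.57, 21.38, -82.1, 315.28]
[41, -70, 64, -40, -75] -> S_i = Random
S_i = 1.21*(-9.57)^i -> [1.21, -11.58, 110.82, -1060.53, 10149.23]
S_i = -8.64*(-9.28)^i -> [-8.64, 80.18, -744.06, 6904.9, -64077.51]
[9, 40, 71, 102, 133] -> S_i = 9 + 31*i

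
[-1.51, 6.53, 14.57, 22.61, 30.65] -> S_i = -1.51 + 8.04*i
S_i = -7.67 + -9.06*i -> [-7.67, -16.73, -25.79, -34.85, -43.91]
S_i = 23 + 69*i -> [23, 92, 161, 230, 299]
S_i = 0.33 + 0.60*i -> [0.33, 0.93, 1.53, 2.13, 2.73]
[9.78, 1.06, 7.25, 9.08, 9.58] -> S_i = Random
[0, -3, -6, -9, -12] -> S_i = 0 + -3*i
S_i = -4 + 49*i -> [-4, 45, 94, 143, 192]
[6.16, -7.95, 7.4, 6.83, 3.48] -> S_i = Random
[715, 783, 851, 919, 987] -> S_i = 715 + 68*i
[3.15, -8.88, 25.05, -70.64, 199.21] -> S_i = 3.15*(-2.82)^i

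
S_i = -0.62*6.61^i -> [-0.62, -4.1, -27.09, -179.06, -1183.58]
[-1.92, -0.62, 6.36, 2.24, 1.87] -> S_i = Random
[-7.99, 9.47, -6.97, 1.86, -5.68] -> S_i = Random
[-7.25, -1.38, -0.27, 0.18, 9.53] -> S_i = Random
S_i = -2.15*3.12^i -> [-2.15, -6.71, -20.93, -65.3, -203.73]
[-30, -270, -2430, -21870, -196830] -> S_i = -30*9^i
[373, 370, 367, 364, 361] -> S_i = 373 + -3*i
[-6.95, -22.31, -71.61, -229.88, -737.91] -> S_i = -6.95*3.21^i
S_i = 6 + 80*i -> [6, 86, 166, 246, 326]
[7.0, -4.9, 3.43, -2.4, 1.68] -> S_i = 7.00*(-0.70)^i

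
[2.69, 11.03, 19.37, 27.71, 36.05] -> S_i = 2.69 + 8.34*i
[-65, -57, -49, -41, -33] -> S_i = -65 + 8*i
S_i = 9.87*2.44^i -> [9.87, 24.08, 58.76, 143.38, 349.85]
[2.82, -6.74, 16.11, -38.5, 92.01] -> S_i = 2.82*(-2.39)^i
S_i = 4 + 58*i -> [4, 62, 120, 178, 236]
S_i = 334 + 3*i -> [334, 337, 340, 343, 346]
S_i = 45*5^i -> [45, 225, 1125, 5625, 28125]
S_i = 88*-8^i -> [88, -704, 5632, -45056, 360448]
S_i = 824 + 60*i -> [824, 884, 944, 1004, 1064]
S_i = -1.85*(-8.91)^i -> [-1.85, 16.48, -146.87, 1308.59, -11659.57]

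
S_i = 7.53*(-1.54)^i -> [7.53, -11.6, 17.86, -27.5, 42.35]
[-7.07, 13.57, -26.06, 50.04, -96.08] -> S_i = -7.07*(-1.92)^i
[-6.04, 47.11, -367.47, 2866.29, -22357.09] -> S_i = -6.04*(-7.80)^i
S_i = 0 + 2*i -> [0, 2, 4, 6, 8]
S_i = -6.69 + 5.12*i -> [-6.69, -1.57, 3.55, 8.67, 13.79]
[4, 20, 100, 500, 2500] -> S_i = 4*5^i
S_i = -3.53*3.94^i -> [-3.53, -13.91, -54.8, -215.91, -850.67]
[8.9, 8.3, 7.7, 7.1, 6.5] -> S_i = 8.90 + -0.60*i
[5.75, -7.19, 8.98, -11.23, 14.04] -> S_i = 5.75*(-1.25)^i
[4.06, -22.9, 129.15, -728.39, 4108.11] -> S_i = 4.06*(-5.64)^i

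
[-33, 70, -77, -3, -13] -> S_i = Random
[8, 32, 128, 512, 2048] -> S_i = 8*4^i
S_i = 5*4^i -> [5, 20, 80, 320, 1280]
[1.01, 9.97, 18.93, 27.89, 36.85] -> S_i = 1.01 + 8.96*i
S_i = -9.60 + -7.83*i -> [-9.6, -17.43, -25.26, -33.09, -40.92]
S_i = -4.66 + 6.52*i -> [-4.66, 1.86, 8.38, 14.9, 21.42]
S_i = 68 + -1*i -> [68, 67, 66, 65, 64]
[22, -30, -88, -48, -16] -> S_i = Random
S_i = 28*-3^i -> [28, -84, 252, -756, 2268]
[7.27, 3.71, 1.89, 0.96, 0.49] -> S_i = 7.27*0.51^i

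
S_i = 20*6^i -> [20, 120, 720, 4320, 25920]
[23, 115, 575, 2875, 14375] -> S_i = 23*5^i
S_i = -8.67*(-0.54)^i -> [-8.67, 4.68, -2.53, 1.37, -0.74]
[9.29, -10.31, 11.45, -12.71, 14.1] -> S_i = 9.29*(-1.11)^i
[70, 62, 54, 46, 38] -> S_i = 70 + -8*i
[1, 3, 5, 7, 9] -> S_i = 1 + 2*i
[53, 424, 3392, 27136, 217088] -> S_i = 53*8^i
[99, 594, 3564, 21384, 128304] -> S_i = 99*6^i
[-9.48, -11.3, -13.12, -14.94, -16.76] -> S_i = -9.48 + -1.82*i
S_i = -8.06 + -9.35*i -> [-8.06, -17.41, -26.76, -36.11, -45.46]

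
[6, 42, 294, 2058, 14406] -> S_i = 6*7^i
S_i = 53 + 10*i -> [53, 63, 73, 83, 93]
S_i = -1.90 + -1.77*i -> [-1.9, -3.67, -5.44, -7.21, -8.98]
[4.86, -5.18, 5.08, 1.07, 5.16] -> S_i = Random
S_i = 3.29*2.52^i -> [3.29, 8.29, 20.89, 52.65, 132.68]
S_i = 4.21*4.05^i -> [4.21, 17.05, 69.05, 279.67, 1132.67]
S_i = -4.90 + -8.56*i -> [-4.9, -13.46, -22.02, -30.58, -39.14]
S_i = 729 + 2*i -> [729, 731, 733, 735, 737]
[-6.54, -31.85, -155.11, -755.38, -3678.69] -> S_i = -6.54*4.87^i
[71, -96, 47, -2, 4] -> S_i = Random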